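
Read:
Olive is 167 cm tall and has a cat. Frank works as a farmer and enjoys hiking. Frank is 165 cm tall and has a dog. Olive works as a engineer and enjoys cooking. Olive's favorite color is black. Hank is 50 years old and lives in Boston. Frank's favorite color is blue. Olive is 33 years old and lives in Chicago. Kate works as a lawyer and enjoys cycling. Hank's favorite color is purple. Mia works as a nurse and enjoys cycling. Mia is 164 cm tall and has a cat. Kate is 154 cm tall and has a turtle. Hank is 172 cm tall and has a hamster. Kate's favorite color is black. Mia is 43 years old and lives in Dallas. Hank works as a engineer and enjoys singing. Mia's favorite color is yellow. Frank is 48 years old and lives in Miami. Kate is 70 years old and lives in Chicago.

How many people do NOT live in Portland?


Not in Portland: 5

5


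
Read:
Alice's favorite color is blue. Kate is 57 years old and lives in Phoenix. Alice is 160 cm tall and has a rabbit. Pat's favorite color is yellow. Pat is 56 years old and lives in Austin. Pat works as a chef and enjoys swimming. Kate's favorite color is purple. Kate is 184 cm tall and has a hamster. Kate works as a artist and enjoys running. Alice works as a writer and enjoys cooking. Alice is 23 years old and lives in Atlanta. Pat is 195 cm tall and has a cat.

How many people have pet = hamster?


Count: 1

1


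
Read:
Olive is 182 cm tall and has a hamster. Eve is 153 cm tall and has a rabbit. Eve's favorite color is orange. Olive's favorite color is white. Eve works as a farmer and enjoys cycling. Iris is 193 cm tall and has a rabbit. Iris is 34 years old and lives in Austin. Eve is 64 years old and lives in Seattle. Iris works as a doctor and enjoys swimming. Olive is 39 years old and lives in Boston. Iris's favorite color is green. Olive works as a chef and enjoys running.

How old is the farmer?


The farmer is Eve, age 64

64


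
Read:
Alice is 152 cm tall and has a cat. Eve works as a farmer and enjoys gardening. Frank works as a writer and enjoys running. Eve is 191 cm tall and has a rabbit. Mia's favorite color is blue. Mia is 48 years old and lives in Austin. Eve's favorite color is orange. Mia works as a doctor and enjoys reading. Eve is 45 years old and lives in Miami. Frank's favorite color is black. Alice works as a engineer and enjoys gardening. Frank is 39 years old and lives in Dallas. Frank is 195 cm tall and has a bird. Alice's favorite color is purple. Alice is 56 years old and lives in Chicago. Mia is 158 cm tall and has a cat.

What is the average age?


Sum=188, n=4, avg=47

47


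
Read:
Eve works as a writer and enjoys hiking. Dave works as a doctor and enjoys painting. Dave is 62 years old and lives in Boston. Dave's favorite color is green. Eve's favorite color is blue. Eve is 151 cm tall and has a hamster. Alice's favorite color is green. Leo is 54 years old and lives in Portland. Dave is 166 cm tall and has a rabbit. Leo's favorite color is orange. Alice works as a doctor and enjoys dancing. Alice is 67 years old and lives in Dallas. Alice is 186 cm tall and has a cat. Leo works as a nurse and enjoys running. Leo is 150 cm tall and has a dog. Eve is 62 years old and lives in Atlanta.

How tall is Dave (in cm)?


Dave is 166 cm tall

166


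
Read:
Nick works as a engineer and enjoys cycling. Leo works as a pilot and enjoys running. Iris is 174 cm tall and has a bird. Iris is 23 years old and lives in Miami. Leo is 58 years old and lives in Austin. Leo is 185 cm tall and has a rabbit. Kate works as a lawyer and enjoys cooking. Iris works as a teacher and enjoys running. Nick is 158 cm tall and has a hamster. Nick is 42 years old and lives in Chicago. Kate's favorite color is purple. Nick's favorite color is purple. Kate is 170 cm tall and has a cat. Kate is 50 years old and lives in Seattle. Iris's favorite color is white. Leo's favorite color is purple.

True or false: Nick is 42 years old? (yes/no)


Nick is actually 42. yes

yes


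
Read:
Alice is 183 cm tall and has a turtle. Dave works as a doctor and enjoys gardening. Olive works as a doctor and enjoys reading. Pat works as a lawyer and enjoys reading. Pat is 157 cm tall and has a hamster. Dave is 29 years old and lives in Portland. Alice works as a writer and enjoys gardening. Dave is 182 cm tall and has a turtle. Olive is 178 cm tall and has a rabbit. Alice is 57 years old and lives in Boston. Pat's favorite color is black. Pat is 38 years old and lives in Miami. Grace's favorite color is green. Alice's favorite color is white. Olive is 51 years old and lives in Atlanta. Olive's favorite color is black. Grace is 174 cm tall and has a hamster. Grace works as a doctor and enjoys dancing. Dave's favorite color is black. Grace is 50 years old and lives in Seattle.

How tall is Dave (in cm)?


Dave is 182 cm tall

182


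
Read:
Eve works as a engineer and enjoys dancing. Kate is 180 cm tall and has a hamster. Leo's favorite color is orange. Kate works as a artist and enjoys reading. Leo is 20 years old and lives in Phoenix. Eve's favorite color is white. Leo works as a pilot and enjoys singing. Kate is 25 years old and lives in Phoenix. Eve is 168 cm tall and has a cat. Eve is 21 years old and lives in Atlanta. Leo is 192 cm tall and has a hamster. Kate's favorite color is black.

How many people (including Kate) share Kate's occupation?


Kate is a artist. Count = 1

1


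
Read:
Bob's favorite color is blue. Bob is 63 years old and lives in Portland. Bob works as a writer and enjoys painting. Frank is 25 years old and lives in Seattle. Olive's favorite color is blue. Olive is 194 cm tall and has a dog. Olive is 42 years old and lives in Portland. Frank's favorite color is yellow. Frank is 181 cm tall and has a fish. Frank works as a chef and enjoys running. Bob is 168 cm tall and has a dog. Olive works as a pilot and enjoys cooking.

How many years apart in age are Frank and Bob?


25 vs 63, diff = 38

38


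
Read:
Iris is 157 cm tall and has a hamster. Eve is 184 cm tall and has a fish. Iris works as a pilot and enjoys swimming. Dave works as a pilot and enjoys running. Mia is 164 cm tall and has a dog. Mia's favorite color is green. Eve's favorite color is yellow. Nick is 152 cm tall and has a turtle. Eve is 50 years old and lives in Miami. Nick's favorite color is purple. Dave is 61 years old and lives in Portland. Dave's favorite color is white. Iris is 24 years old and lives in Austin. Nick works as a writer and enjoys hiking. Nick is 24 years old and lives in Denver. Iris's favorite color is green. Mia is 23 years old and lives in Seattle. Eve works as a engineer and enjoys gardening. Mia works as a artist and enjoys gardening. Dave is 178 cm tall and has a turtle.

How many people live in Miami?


Count in Miami: 1

1


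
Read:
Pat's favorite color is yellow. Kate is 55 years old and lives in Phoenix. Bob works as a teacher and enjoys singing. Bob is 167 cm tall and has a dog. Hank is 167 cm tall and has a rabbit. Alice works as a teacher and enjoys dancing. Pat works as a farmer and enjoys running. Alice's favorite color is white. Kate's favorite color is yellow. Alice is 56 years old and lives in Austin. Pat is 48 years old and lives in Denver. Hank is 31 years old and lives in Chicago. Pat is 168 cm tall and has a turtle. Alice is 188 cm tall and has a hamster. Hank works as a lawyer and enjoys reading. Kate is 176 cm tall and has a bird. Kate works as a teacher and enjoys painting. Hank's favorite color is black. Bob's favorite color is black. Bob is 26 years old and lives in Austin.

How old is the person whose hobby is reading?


Person with hobby=reading is Hank, age 31

31


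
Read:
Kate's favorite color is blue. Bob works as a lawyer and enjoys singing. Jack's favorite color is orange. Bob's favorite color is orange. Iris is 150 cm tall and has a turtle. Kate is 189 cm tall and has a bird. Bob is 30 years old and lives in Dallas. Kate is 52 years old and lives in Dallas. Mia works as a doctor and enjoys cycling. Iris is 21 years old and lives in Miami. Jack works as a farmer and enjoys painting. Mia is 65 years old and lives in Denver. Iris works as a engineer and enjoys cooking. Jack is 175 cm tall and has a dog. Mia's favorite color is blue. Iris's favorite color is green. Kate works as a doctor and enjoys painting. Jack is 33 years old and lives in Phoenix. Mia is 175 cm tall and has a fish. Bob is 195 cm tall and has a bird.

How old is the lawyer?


The lawyer is Bob, age 30

30


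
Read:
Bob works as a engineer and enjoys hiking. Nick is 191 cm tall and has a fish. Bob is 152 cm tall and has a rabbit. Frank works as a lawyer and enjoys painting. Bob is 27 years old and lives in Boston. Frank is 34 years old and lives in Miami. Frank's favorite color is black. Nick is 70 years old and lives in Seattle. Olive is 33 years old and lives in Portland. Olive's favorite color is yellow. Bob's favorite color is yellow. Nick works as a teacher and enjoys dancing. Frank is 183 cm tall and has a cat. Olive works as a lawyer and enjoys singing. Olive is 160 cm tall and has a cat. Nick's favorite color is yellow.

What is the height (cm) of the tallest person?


Tallest: Nick at 191 cm

191


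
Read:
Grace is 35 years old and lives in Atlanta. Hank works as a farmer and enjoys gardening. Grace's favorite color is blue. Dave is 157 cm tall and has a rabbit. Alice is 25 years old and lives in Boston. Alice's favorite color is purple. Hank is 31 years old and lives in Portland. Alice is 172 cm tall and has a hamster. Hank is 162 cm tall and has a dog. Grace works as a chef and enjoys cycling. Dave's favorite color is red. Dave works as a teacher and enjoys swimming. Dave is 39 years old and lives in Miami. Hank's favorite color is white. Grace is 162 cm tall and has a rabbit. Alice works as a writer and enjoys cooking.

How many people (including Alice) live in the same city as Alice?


Alice lives in Boston. Count = 1

1


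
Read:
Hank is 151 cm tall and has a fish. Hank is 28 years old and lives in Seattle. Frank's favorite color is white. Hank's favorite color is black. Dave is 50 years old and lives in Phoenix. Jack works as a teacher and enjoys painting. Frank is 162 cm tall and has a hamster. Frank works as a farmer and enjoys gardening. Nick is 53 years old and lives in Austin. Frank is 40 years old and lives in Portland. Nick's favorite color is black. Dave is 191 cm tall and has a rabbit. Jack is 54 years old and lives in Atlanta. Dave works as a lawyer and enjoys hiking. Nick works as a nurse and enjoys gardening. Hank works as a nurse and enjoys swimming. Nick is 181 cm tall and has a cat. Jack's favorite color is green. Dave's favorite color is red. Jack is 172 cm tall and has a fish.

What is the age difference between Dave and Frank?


|50 - 40| = 10

10


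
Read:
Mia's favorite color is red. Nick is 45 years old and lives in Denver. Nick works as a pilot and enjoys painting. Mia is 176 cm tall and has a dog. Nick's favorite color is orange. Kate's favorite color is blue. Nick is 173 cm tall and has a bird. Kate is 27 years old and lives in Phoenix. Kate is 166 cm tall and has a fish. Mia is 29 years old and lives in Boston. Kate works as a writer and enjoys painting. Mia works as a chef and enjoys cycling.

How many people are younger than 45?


Filter: 2

2


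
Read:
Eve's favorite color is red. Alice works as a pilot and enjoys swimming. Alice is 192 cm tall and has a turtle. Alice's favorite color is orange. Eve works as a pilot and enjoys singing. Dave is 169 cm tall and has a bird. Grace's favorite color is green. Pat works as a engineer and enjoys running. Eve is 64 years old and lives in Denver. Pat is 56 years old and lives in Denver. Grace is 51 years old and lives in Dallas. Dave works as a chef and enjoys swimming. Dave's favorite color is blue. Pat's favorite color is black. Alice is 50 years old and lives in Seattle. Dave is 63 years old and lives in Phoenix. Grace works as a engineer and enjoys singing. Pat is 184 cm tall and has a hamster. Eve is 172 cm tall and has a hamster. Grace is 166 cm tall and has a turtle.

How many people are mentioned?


People: Dave, Eve, Pat, Grace, Alice. Count = 5

5


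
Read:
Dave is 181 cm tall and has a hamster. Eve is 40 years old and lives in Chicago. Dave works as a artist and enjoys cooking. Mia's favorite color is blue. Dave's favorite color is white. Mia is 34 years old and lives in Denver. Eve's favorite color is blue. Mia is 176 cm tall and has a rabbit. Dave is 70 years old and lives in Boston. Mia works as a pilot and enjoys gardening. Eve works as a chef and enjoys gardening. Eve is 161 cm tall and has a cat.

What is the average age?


Sum=144, n=3, avg=48

48


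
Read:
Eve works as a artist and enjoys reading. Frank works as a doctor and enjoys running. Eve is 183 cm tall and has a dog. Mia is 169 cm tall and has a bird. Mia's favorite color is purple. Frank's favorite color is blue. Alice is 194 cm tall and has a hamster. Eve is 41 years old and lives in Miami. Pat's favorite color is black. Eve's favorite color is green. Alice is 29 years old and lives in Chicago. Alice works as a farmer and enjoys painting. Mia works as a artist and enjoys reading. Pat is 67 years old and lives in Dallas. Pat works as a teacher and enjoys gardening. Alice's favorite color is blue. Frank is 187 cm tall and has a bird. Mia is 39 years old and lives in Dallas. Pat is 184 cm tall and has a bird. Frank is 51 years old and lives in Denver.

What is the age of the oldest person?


Oldest: Pat at 67

67


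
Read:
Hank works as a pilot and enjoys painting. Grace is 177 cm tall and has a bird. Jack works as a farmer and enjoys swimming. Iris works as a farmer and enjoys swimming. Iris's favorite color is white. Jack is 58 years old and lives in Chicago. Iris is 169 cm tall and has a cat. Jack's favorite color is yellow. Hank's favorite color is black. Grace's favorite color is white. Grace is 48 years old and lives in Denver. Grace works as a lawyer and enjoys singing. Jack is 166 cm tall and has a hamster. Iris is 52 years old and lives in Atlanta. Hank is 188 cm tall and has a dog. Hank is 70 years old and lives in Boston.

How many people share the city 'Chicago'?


Count: 1

1


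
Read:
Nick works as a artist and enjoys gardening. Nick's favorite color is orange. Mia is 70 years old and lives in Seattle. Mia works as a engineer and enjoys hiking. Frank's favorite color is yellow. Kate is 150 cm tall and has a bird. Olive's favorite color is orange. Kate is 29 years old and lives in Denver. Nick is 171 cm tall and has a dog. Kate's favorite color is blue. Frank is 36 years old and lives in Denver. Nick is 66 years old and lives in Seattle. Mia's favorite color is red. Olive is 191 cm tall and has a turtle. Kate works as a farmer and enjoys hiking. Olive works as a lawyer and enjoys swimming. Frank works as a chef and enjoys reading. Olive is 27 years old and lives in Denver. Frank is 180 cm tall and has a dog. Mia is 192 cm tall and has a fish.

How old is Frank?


Frank is 36 years old

36


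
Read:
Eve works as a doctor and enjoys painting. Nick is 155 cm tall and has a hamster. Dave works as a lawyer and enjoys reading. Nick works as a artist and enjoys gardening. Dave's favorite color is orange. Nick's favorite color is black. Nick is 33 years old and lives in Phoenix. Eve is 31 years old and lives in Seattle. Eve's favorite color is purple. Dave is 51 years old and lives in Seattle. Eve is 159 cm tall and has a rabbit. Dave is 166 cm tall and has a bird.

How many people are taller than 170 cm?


Taller than 170: 0

0


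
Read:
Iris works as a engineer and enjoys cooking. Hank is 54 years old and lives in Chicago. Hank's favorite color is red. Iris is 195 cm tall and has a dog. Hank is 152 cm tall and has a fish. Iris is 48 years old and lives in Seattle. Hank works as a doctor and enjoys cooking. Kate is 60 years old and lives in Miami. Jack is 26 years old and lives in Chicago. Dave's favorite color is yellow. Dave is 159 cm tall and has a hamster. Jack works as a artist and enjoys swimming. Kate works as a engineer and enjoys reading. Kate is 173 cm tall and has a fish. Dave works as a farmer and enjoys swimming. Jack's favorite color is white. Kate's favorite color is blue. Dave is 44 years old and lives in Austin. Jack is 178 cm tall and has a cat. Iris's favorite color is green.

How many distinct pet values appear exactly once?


Unique pet values: 3

3


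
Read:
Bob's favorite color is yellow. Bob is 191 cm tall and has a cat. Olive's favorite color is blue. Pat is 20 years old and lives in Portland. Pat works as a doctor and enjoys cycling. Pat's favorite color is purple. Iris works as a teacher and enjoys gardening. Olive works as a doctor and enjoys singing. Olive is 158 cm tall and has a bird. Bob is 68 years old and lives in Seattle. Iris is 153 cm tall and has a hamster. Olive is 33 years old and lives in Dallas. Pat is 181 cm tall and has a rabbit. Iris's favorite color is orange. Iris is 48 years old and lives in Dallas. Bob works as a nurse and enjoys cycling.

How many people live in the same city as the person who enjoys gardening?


Person with hobby gardening is Iris, city Dallas. Count = 2

2


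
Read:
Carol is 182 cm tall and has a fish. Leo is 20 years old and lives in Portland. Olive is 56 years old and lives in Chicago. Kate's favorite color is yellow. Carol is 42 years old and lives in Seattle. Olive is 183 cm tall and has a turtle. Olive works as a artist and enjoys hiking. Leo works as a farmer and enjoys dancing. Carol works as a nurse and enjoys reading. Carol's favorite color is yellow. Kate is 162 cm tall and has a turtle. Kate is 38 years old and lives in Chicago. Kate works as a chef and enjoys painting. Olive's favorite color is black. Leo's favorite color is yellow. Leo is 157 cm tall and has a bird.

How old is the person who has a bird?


Person with bird is Leo, age 20

20


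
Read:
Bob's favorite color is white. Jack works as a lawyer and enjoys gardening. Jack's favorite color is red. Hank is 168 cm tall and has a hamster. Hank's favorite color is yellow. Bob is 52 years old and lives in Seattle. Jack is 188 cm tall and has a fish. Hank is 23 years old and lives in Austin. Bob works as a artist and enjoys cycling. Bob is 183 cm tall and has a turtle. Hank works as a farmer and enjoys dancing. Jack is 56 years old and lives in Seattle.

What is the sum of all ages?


23+56+52 = 131

131


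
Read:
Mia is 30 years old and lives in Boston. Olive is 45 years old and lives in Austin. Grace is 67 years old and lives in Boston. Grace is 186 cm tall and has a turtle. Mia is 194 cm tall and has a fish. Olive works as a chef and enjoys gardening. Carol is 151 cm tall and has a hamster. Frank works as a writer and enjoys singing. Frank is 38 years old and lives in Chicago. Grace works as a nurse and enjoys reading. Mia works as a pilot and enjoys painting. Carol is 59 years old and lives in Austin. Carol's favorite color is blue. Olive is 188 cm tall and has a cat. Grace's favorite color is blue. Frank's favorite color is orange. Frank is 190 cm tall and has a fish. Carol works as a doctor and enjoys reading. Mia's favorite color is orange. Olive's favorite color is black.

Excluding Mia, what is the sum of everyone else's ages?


Sum (excluding Mia): 209

209


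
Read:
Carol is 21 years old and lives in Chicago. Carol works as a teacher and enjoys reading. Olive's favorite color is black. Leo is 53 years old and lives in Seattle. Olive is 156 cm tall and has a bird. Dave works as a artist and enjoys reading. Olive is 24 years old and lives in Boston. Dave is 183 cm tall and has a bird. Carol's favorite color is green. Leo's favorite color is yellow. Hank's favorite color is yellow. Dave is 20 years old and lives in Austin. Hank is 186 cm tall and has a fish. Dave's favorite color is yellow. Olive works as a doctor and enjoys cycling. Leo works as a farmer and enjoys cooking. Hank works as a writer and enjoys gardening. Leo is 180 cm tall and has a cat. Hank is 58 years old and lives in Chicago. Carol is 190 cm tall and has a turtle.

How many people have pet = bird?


Count: 2

2


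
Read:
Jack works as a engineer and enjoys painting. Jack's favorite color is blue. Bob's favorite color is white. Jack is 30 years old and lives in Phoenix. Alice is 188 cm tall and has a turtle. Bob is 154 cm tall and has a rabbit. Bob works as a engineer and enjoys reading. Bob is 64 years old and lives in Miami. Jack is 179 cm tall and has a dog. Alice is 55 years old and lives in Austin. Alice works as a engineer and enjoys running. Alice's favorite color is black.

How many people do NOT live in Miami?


Not in Miami: 2

2


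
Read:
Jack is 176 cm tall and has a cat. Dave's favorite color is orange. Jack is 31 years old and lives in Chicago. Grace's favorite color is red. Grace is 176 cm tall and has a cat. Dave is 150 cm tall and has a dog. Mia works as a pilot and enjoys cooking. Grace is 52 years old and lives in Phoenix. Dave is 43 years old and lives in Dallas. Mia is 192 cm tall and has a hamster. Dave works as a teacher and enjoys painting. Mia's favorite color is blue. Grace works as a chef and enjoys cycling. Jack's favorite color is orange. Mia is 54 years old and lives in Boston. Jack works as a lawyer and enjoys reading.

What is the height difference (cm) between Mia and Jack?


|192 - 176| = 16

16


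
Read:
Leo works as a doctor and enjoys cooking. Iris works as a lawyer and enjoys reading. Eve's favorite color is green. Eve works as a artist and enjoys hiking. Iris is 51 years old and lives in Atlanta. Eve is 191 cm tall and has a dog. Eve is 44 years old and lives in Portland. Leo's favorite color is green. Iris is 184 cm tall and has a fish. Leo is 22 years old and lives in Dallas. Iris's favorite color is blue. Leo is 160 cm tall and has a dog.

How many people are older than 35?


Filter: 2

2


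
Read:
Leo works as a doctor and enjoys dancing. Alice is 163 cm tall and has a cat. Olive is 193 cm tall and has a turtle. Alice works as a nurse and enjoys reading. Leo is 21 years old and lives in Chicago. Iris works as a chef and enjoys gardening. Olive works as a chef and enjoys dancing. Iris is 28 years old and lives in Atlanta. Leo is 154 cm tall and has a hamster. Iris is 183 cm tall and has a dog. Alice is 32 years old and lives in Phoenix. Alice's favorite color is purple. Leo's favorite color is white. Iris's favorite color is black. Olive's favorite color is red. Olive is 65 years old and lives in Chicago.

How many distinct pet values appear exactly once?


Unique pet values: 4

4


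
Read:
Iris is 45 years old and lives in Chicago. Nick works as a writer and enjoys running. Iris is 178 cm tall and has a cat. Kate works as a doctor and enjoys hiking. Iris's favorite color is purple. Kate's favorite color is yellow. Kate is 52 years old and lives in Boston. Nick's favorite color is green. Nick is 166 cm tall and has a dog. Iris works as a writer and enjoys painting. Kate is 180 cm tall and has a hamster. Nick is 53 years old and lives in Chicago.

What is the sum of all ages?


52+53+45 = 150

150


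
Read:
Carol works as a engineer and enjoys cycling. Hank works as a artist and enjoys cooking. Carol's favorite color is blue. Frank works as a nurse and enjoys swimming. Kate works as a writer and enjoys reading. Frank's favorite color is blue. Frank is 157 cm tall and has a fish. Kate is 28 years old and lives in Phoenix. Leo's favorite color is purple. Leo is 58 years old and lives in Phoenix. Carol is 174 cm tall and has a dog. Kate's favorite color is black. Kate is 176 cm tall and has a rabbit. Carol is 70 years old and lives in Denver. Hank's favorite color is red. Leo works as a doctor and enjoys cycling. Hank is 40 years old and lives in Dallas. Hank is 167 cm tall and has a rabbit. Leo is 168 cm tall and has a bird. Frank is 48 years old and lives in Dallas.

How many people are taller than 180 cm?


Taller than 180: 0

0


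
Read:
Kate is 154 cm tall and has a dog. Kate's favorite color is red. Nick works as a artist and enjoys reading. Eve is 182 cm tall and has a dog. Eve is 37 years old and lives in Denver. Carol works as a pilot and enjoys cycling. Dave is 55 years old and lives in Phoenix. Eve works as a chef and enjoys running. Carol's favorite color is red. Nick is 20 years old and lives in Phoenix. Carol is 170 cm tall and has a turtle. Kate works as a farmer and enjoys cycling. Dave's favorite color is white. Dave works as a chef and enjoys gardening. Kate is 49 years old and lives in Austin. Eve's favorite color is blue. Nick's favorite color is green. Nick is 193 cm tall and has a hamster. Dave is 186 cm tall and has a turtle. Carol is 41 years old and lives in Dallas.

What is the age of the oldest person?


Oldest: Dave at 55

55


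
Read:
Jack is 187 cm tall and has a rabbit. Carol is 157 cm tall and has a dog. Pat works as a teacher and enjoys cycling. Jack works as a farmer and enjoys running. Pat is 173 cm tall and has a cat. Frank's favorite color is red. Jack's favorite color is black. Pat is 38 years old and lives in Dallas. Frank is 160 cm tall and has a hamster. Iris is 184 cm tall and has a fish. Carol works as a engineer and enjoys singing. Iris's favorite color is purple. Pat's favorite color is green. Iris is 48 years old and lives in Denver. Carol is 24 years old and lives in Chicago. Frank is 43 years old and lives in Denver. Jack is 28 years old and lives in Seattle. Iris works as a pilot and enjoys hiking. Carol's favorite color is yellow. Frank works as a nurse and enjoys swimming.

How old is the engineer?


The engineer is Carol, age 24

24


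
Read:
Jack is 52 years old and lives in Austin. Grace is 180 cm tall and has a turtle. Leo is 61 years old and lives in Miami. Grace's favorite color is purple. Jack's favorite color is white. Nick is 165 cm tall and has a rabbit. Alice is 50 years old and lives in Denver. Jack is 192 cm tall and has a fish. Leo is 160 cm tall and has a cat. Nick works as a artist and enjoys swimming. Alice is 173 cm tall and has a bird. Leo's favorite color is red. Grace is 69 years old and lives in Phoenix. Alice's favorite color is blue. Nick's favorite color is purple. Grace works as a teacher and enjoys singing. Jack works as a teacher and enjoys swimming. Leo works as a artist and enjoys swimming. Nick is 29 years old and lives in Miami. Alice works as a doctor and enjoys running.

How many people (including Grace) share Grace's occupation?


Grace is a teacher. Count = 2

2


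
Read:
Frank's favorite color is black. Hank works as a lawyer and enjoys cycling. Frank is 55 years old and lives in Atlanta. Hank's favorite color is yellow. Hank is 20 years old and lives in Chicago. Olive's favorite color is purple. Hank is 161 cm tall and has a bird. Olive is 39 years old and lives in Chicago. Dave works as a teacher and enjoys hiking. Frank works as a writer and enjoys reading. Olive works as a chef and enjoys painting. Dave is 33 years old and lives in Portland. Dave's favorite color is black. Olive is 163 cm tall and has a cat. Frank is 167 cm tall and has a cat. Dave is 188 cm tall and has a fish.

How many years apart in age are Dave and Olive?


33 vs 39, diff = 6

6


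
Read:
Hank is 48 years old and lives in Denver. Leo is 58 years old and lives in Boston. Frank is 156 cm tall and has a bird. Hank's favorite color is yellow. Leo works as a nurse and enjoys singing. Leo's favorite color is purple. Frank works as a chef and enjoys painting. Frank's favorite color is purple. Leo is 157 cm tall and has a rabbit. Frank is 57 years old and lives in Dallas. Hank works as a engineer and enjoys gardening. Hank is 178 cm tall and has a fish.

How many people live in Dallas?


Count in Dallas: 1

1


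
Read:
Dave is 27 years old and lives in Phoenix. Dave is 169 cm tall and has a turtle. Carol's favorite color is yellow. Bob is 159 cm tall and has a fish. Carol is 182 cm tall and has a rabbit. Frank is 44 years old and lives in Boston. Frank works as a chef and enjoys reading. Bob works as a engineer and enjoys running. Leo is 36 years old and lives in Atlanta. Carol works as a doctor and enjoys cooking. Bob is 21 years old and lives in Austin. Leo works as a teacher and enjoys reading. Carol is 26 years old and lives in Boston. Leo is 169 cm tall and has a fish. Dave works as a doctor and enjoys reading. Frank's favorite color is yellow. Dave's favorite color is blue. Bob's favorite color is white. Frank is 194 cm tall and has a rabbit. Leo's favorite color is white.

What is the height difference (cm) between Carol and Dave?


|182 - 169| = 13

13


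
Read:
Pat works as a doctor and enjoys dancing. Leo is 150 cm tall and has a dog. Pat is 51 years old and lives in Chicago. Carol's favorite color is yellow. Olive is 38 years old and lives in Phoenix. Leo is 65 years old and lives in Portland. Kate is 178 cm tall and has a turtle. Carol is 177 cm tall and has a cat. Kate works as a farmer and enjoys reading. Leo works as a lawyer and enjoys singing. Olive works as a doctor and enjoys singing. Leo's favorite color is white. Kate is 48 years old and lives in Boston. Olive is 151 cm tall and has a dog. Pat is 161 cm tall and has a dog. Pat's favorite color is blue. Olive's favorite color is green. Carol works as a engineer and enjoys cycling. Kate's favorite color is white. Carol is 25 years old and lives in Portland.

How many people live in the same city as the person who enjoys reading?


Person with hobby reading is Kate, city Boston. Count = 1

1


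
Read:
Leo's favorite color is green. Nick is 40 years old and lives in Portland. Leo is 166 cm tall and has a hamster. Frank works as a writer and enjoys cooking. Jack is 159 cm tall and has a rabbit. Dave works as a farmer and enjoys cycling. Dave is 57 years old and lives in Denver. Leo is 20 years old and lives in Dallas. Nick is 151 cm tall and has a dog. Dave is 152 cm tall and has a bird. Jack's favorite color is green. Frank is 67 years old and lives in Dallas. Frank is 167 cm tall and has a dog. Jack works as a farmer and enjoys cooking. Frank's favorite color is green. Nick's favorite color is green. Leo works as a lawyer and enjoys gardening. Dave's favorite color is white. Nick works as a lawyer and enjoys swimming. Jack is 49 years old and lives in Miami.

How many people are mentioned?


People: Frank, Leo, Jack, Dave, Nick. Count = 5

5


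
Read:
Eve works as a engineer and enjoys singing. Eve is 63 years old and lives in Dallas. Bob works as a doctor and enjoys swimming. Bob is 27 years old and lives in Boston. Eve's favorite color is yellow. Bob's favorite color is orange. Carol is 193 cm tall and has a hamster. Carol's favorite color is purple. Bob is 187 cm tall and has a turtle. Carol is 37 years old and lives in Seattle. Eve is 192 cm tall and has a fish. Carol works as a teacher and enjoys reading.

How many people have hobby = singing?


Count: 1

1


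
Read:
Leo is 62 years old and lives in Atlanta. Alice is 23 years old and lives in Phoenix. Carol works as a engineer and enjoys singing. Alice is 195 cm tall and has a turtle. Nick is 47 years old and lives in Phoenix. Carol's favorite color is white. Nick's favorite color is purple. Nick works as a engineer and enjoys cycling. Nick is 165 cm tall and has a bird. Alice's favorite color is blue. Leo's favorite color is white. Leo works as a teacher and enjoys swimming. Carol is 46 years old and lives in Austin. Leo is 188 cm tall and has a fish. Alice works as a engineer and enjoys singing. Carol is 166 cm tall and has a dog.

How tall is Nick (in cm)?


Nick is 165 cm tall

165


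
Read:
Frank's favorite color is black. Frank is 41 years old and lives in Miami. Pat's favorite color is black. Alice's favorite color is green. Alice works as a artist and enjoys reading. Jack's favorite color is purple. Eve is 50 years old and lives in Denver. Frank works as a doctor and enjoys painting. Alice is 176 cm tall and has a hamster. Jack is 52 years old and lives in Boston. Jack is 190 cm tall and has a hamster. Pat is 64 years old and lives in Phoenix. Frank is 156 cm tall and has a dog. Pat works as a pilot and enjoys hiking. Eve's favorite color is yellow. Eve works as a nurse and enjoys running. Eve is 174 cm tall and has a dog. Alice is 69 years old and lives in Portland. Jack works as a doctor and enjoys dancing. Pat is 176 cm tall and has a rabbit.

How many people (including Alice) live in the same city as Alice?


Alice lives in Portland. Count = 1

1


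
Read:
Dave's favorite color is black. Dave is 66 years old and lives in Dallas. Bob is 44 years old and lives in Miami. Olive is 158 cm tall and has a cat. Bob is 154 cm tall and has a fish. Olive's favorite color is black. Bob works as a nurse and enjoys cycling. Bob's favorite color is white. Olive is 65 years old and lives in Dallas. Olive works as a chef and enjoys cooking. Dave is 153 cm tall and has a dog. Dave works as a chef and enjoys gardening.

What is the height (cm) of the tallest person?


Tallest: Olive at 158 cm

158


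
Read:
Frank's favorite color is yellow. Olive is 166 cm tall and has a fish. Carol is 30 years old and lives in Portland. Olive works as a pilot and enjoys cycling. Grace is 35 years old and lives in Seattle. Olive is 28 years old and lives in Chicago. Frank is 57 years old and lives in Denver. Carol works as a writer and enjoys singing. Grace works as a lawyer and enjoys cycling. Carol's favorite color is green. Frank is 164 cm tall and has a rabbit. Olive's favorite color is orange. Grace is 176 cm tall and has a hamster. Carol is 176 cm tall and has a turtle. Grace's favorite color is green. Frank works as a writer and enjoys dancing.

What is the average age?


Sum=150, n=4, avg=37.5

37.5


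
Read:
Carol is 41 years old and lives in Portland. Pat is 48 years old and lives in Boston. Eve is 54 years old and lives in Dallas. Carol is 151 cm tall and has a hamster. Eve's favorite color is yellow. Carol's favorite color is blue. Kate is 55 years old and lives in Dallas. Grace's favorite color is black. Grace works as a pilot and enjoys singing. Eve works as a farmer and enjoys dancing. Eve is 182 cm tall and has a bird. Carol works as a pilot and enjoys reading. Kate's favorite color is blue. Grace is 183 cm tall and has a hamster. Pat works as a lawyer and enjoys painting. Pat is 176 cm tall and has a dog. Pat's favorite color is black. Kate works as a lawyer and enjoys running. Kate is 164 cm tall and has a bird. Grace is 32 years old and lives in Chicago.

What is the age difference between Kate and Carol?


|55 - 41| = 14

14


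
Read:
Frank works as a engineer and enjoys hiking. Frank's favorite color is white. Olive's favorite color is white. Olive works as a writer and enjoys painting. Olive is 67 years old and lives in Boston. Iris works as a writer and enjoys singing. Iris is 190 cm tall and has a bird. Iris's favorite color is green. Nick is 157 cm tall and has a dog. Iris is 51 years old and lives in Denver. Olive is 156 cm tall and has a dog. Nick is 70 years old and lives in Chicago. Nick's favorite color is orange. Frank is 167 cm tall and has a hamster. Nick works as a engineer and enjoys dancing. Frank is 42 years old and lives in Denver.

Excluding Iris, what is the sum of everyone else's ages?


Sum (excluding Iris): 179

179


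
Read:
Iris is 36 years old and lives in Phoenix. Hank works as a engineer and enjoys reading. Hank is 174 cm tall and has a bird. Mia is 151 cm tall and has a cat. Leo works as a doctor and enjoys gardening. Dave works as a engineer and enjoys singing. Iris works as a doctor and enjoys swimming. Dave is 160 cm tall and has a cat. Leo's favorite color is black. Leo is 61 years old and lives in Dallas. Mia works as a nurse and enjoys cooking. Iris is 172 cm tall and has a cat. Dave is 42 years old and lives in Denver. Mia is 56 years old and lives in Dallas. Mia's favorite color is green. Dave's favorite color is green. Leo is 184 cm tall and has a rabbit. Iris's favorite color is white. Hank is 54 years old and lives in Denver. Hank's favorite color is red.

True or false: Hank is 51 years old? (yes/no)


Hank is actually 54. no

no


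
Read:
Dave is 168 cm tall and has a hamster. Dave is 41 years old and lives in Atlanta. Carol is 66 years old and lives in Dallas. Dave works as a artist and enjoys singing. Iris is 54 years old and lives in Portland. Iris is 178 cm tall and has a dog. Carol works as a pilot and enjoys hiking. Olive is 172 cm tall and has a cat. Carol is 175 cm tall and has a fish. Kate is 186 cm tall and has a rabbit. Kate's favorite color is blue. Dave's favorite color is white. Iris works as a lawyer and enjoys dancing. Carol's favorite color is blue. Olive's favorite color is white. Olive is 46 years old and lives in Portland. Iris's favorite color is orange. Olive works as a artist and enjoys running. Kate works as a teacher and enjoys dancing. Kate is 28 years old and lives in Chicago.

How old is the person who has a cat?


Person with cat is Olive, age 46

46


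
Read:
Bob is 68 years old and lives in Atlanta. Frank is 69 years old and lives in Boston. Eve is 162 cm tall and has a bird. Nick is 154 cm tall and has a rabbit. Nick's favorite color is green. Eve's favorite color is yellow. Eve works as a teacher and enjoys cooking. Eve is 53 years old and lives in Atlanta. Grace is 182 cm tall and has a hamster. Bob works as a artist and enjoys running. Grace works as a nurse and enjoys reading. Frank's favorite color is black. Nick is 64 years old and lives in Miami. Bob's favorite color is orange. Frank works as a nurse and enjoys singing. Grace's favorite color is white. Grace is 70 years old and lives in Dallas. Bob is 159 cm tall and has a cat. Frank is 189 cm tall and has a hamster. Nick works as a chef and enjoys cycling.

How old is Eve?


Eve is 53 years old

53


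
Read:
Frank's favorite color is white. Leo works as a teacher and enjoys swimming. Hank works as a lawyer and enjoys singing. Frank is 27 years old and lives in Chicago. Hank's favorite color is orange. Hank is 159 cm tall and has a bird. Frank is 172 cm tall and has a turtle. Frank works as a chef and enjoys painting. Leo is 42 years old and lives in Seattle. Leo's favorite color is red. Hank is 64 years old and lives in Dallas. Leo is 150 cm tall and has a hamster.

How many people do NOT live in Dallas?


Not in Dallas: 2

2


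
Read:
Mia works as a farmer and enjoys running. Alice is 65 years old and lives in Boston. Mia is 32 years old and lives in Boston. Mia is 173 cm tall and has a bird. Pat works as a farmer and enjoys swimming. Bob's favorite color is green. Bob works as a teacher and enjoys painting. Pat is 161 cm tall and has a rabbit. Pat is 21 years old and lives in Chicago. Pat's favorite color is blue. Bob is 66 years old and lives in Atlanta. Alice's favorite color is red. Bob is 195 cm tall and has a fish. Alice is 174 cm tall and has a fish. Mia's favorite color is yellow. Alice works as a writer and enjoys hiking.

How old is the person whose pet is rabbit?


Person with pet=rabbit is Pat, age 21

21


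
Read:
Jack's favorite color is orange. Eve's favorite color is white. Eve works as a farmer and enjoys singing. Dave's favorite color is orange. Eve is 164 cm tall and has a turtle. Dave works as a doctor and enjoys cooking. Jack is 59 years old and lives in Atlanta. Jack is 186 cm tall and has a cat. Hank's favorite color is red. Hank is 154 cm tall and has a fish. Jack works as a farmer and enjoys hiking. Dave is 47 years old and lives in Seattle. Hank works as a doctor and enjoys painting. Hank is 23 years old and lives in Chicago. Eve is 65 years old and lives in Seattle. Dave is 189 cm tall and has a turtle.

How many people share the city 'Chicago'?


Count: 1

1


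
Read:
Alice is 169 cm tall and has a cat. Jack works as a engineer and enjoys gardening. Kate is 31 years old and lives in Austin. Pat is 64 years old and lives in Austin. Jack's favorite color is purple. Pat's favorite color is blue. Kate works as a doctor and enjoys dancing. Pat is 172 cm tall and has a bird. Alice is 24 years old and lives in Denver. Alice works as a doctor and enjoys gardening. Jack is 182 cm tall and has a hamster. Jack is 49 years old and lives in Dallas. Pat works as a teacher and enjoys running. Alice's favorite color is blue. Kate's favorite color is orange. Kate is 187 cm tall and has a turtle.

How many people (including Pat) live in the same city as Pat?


Pat lives in Austin. Count = 2

2
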